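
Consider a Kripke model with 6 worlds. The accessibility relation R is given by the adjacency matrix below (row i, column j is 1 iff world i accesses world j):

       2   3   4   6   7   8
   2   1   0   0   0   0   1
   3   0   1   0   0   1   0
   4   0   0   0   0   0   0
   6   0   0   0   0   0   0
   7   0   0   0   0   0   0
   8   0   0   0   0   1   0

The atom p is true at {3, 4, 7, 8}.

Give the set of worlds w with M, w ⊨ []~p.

2: successors {2, 8}; ~p there: 2:T, 8:F. ✗
3: successors {3, 7}; ~p there: 3:F, 7:F. ✗
4: no successors, so []~p holds vacuously. ✓
6: no successors, so []~p holds vacuously. ✓
7: no successors, so []~p holds vacuously. ✓
8: successors {7}; ~p there: 7:F. ✗

{4, 6, 7}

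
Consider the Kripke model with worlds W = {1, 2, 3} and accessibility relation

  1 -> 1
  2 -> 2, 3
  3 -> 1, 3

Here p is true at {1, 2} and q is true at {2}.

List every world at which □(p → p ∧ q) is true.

{2}

1: successors {1}; p → p ∧ q there: 1:F. ✗
2: successors {2, 3}; p → p ∧ q there: 2:T, 3:T. ✓
3: successors {1, 3}; p → p ∧ q there: 1:F, 3:T. ✗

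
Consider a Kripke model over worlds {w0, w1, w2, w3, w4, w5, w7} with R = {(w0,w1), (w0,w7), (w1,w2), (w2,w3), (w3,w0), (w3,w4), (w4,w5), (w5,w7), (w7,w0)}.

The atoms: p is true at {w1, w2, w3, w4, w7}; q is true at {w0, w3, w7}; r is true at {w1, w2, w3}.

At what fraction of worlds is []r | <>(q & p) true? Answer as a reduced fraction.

4/7

w0: []r is F, <>(q & p) is T. ✓
w1: []r is T, <>(q & p) is F. ✓
w2: []r is T, <>(q & p) is T. ✓
w3: []r is F, <>(q & p) is F. ✗
w4: []r is F, <>(q & p) is F. ✗
w5: []r is F, <>(q & p) is T. ✓
w7: []r is F, <>(q & p) is F. ✗
That's 4 of 7 worlds, so 4/7.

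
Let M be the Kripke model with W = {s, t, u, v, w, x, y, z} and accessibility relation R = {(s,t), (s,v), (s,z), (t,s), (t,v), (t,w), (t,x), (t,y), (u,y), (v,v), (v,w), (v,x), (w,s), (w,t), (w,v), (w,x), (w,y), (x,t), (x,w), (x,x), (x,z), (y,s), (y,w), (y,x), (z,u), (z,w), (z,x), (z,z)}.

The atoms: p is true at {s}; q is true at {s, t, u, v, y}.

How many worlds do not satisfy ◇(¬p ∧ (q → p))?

s: successors {t, v, z}; ¬p ∧ (q → p) there: t:F, v:F, z:T. ✓
t: successors {s, v, w, x, y}; ¬p ∧ (q → p) there: s:F, v:F, w:T, x:T, y:F. ✓
u: successors {y}; ¬p ∧ (q → p) there: y:F. ✗
v: successors {v, w, x}; ¬p ∧ (q → p) there: v:F, w:T, x:T. ✓
w: successors {s, t, v, x, y}; ¬p ∧ (q → p) there: s:F, t:F, v:F, x:T, y:F. ✓
x: successors {t, w, x, z}; ¬p ∧ (q → p) there: t:F, w:T, x:T, z:T. ✓
y: successors {s, w, x}; ¬p ∧ (q → p) there: s:F, w:T, x:T. ✓
z: successors {u, w, x, z}; ¬p ∧ (q → p) there: u:F, w:T, x:T, z:T. ✓
Satisfying worlds: {s, t, v, w, x, y, z}.
So ◇(¬p ∧ (q → p)) fails at the other 1 world.

1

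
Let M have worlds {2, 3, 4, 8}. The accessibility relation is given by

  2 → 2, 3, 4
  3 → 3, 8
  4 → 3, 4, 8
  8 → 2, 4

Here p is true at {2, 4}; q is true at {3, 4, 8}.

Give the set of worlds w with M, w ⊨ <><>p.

2: successors {2, 3, 4}; <>p there: 2:T, 3:F, 4:T. ✓
3: successors {3, 8}; <>p there: 3:F, 8:T. ✓
4: successors {3, 4, 8}; <>p there: 3:F, 4:T, 8:T. ✓
8: successors {2, 4}; <>p there: 2:T, 4:T. ✓

{2, 3, 4, 8}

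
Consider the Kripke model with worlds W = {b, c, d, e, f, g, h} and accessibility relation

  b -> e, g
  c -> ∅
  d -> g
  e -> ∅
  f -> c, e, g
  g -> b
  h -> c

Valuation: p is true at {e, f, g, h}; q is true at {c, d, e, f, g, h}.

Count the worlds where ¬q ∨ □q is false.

b: ¬q is T, □q is T. ✓
c: ¬q is F, □q is T. ✓
d: ¬q is F, □q is T. ✓
e: ¬q is F, □q is T. ✓
f: ¬q is F, □q is T. ✓
g: ¬q is F, □q is F. ✗
h: ¬q is F, □q is T. ✓
Satisfying worlds: {b, c, d, e, f, h}.
So ¬q ∨ □q fails at the other 1 world.

1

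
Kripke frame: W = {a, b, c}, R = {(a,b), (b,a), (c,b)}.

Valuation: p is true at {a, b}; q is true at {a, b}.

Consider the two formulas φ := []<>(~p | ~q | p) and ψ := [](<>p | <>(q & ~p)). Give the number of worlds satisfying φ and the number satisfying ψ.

For []<>(~p | ~q | p):
a: successors {b}; <>(~p | ~q | p) there: b:T. ✓
b: successors {a}; <>(~p | ~q | p) there: a:T. ✓
c: successors {b}; <>(~p | ~q | p) there: b:T. ✓
— 3 worlds.
For [](<>p | <>(q & ~p)):
a: successors {b}; <>p | <>(q & ~p) there: b:T. ✓
b: successors {a}; <>p | <>(q & ~p) there: a:T. ✓
c: successors {b}; <>p | <>(q & ~p) there: b:T. ✓
— 3 worlds.

3 and 3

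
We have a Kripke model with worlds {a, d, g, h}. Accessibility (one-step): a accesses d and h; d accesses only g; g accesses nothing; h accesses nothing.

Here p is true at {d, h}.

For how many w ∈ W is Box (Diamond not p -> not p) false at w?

1

a: successors {d, h}; Diamond not p -> not p there: d:F, h:T. ✗
d: successors {g}; Diamond not p -> not p there: g:T. ✓
g: no successors, so Box (Diamond not p -> not p) holds vacuously. ✓
h: no successors, so Box (Diamond not p -> not p) holds vacuously. ✓
Satisfying worlds: {d, g, h}.
So Box (Diamond not p -> not p) fails at the other 1 world.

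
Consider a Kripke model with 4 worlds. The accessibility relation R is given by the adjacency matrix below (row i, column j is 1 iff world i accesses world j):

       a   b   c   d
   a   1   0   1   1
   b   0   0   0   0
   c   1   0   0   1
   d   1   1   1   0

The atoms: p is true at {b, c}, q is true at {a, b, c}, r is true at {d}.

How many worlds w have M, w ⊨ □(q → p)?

a: successors {a, c, d}; q → p there: a:F, c:T, d:T. ✗
b: no successors, so □(q → p) holds vacuously. ✓
c: successors {a, d}; q → p there: a:F, d:T. ✗
d: successors {a, b, c}; q → p there: a:F, b:T, c:T. ✗
Satisfying worlds: {b}.

1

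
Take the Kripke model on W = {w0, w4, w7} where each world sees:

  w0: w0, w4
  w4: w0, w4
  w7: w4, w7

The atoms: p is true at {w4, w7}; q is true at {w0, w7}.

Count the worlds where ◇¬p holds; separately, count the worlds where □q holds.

2 and 0

For ◇¬p:
w0: successors {w0, w4}; ¬p there: w0:T, w4:F. ✓
w4: successors {w0, w4}; ¬p there: w0:T, w4:F. ✓
w7: successors {w4, w7}; ¬p there: w4:F, w7:F. ✗
— 2 worlds.
For □q:
w0: successors {w0, w4}; q there: w0:T, w4:F. ✗
w4: successors {w0, w4}; q there: w0:T, w4:F. ✗
w7: successors {w4, w7}; q there: w4:F, w7:T. ✗
— 0 worlds.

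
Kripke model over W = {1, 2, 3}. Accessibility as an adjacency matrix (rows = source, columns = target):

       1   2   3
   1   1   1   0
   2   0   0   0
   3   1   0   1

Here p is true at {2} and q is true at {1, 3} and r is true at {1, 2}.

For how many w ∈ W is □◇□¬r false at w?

2

1: successors {1, 2}; ◇□¬r there: 1:T, 2:F. ✗
2: no successors, so □◇□¬r holds vacuously. ✓
3: successors {1, 3}; ◇□¬r there: 1:T, 3:F. ✗
Satisfying worlds: {2}.
So □◇□¬r fails at the other 2 worlds.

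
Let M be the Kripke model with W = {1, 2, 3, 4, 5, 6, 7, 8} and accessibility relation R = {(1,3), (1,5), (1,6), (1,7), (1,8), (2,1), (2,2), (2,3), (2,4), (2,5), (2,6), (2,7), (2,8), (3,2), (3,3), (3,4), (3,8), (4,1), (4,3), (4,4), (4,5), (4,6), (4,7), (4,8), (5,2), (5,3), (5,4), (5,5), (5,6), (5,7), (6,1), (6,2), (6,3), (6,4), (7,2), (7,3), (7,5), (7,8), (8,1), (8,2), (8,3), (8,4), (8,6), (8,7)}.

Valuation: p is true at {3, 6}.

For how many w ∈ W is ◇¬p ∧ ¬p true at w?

6

1: ◇¬p is T, ¬p is T. ✓
2: ◇¬p is T, ¬p is T. ✓
3: ◇¬p is T, ¬p is F. ✗
4: ◇¬p is T, ¬p is T. ✓
5: ◇¬p is T, ¬p is T. ✓
6: ◇¬p is T, ¬p is F. ✗
7: ◇¬p is T, ¬p is T. ✓
8: ◇¬p is T, ¬p is T. ✓
Satisfying worlds: {1, 2, 4, 5, 7, 8}.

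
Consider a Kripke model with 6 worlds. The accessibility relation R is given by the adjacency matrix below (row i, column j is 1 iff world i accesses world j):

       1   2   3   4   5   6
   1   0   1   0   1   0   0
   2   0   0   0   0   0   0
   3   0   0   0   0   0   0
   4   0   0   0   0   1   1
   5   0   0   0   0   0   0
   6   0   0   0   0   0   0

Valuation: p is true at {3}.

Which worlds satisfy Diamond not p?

{1, 4}

1: successors {2, 4}; not p there: 2:T, 4:T. ✓
2: no successors, so Diamond not p fails. ✗
3: no successors, so Diamond not p fails. ✗
4: successors {5, 6}; not p there: 5:T, 6:T. ✓
5: no successors, so Diamond not p fails. ✗
6: no successors, so Diamond not p fails. ✗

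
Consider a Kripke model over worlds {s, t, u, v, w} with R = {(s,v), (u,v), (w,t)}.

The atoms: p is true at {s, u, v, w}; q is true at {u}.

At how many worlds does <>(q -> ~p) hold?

s: successors {v}; q -> ~p there: v:T. ✓
t: no successors, so <>(q -> ~p) fails. ✗
u: successors {v}; q -> ~p there: v:T. ✓
v: no successors, so <>(q -> ~p) fails. ✗
w: successors {t}; q -> ~p there: t:T. ✓
Satisfying worlds: {s, u, w}.

3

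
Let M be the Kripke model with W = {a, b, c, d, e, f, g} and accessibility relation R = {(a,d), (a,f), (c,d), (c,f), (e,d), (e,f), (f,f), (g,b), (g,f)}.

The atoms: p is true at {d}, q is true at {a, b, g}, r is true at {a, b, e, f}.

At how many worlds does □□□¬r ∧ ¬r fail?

a: □□□¬r is F, ¬r is F. ✗
b: □□□¬r is T, ¬r is F. ✗
c: □□□¬r is F, ¬r is T. ✗
d: □□□¬r is T, ¬r is T. ✓
e: □□□¬r is F, ¬r is F. ✗
f: □□□¬r is F, ¬r is F. ✗
g: □□□¬r is F, ¬r is T. ✗
Satisfying worlds: {d}.
So □□□¬r ∧ ¬r fails at the other 6 worlds.

6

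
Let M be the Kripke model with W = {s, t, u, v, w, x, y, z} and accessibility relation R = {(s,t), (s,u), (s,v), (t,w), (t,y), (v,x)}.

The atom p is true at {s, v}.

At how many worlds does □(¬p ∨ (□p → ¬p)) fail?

s: successors {t, u, v}; ¬p ∨ (□p → ¬p) there: t:T, u:T, v:T. ✓
t: successors {w, y}; ¬p ∨ (□p → ¬p) there: w:T, y:T. ✓
u: no successors, so □(¬p ∨ (□p → ¬p)) holds vacuously. ✓
v: successors {x}; ¬p ∨ (□p → ¬p) there: x:T. ✓
w: no successors, so □(¬p ∨ (□p → ¬p)) holds vacuously. ✓
x: no successors, so □(¬p ∨ (□p → ¬p)) holds vacuously. ✓
y: no successors, so □(¬p ∨ (□p → ¬p)) holds vacuously. ✓
z: no successors, so □(¬p ∨ (□p → ¬p)) holds vacuously. ✓
Satisfying worlds: {s, t, u, v, w, x, y, z}.
So □(¬p ∨ (□p → ¬p)) fails at the other 0 worlds.

0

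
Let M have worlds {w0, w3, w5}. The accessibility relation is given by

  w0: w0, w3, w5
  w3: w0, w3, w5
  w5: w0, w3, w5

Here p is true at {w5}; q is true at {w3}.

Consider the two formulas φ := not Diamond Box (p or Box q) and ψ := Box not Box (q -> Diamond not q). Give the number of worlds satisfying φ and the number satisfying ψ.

For not Diamond Box (p or Box q):
w0: Diamond Box (p or Box q) is F. ✓
w3: Diamond Box (p or Box q) is F. ✓
w5: Diamond Box (p or Box q) is F. ✓
— 3 worlds.
For Box not Box (q -> Diamond not q):
w0: successors {w0, w3, w5}; not Box (q -> Diamond not q) there: w0:F, w3:F, w5:F. ✗
w3: successors {w0, w3, w5}; not Box (q -> Diamond not q) there: w0:F, w3:F, w5:F. ✗
w5: successors {w0, w3, w5}; not Box (q -> Diamond not q) there: w0:F, w3:F, w5:F. ✗
— 0 worlds.

3 and 0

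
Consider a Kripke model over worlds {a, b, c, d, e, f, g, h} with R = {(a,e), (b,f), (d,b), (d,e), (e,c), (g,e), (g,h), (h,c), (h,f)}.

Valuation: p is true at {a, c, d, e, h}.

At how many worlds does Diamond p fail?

a: successors {e}; p there: e:T. ✓
b: successors {f}; p there: f:F. ✗
c: no successors, so Diamond p fails. ✗
d: successors {b, e}; p there: b:F, e:T. ✓
e: successors {c}; p there: c:T. ✓
f: no successors, so Diamond p fails. ✗
g: successors {e, h}; p there: e:T, h:T. ✓
h: successors {c, f}; p there: c:T, f:F. ✓
Satisfying worlds: {a, d, e, g, h}.
So Diamond p fails at the other 3 worlds.

3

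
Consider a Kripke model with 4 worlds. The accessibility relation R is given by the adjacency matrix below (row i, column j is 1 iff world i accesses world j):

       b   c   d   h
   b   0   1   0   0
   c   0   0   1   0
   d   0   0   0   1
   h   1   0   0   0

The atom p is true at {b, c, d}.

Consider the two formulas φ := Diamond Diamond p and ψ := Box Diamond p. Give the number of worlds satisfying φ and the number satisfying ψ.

For Diamond Diamond p:
b: successors {c}; Diamond p there: c:T. ✓
c: successors {d}; Diamond p there: d:F. ✗
d: successors {h}; Diamond p there: h:T. ✓
h: successors {b}; Diamond p there: b:T. ✓
— 3 worlds.
For Box Diamond p:
b: successors {c}; Diamond p there: c:T. ✓
c: successors {d}; Diamond p there: d:F. ✗
d: successors {h}; Diamond p there: h:T. ✓
h: successors {b}; Diamond p there: b:T. ✓
— 3 worlds.

3 and 3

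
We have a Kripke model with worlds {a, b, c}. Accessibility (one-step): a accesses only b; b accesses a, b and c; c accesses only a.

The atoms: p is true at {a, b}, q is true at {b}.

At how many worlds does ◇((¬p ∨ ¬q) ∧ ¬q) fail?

1

a: successors {b}; (¬p ∨ ¬q) ∧ ¬q there: b:F. ✗
b: successors {a, b, c}; (¬p ∨ ¬q) ∧ ¬q there: a:T, b:F, c:T. ✓
c: successors {a}; (¬p ∨ ¬q) ∧ ¬q there: a:T. ✓
Satisfying worlds: {b, c}.
So ◇((¬p ∨ ¬q) ∧ ¬q) fails at the other 1 world.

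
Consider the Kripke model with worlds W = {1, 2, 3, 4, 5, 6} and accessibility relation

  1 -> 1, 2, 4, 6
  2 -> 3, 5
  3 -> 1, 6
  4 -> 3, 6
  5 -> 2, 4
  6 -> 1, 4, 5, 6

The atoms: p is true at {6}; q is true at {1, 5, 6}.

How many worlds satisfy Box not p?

1: successors {1, 2, 4, 6}; not p there: 1:T, 2:T, 4:T, 6:F. ✗
2: successors {3, 5}; not p there: 3:T, 5:T. ✓
3: successors {1, 6}; not p there: 1:T, 6:F. ✗
4: successors {3, 6}; not p there: 3:T, 6:F. ✗
5: successors {2, 4}; not p there: 2:T, 4:T. ✓
6: successors {1, 4, 5, 6}; not p there: 1:T, 4:T, 5:T, 6:F. ✗
Satisfying worlds: {2, 5}.

2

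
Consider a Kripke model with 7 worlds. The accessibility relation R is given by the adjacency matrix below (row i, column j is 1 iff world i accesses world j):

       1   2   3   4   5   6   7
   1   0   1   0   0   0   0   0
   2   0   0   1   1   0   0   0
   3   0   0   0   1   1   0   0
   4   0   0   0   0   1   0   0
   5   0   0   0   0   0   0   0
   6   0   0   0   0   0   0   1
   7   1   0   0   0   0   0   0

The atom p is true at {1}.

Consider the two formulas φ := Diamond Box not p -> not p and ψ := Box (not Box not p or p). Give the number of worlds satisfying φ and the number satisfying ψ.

For Diamond Box not p -> not p:
1: Diamond Box not p is T, not p is F. ✗
2: Diamond Box not p is T, not p is T. ✓
3: Diamond Box not p is T, not p is T. ✓
4: Diamond Box not p is T, not p is T. ✓
5: Diamond Box not p is F, not p is T. ✓
6: Diamond Box not p is F, not p is T. ✓
7: Diamond Box not p is T, not p is T. ✓
— 6 worlds.
For Box (not Box not p or p):
1: successors {2}; not Box not p or p there: 2:F. ✗
2: successors {3, 4}; not Box not p or p there: 3:F, 4:F. ✗
3: successors {4, 5}; not Box not p or p there: 4:F, 5:F. ✗
4: successors {5}; not Box not p or p there: 5:F. ✗
5: no successors, so Box (not Box not p or p) holds vacuously. ✓
6: successors {7}; not Box not p or p there: 7:T. ✓
7: successors {1}; not Box not p or p there: 1:T. ✓
— 3 worlds.

6 and 3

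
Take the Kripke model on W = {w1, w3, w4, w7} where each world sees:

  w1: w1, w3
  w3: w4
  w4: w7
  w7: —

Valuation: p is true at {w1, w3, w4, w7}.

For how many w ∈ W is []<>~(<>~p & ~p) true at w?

3

w1: successors {w1, w3}; <>~(<>~p & ~p) there: w1:T, w3:T. ✓
w3: successors {w4}; <>~(<>~p & ~p) there: w4:T. ✓
w4: successors {w7}; <>~(<>~p & ~p) there: w7:F. ✗
w7: no successors, so []<>~(<>~p & ~p) holds vacuously. ✓
Satisfying worlds: {w1, w3, w7}.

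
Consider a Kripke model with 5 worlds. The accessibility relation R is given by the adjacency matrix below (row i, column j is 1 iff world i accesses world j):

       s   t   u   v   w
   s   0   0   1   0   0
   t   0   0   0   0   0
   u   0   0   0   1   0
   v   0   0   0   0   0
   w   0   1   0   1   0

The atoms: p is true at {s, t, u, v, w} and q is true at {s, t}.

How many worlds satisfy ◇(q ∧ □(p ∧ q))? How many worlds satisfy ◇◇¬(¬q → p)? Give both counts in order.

For ◇(q ∧ □(p ∧ q)):
s: successors {u}; q ∧ □(p ∧ q) there: u:F. ✗
t: no successors, so ◇(q ∧ □(p ∧ q)) fails. ✗
u: successors {v}; q ∧ □(p ∧ q) there: v:F. ✗
v: no successors, so ◇(q ∧ □(p ∧ q)) fails. ✗
w: successors {t, v}; q ∧ □(p ∧ q) there: t:T, v:F. ✓
— 1 world.
For ◇◇¬(¬q → p):
s: successors {u}; ◇¬(¬q → p) there: u:F. ✗
t: no successors, so ◇◇¬(¬q → p) fails. ✗
u: successors {v}; ◇¬(¬q → p) there: v:F. ✗
v: no successors, so ◇◇¬(¬q → p) fails. ✗
w: successors {t, v}; ◇¬(¬q → p) there: t:F, v:F. ✗
— 0 worlds.

1 and 0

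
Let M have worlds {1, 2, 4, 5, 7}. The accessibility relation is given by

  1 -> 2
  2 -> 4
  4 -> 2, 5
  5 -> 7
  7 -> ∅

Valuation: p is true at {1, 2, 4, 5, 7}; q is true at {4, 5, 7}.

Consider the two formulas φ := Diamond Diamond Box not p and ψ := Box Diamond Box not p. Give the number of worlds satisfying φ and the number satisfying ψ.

1 and 1

For Diamond Diamond Box not p:
1: successors {2}; Diamond Box not p there: 2:F. ✗
2: successors {4}; Diamond Box not p there: 4:F. ✗
4: successors {2, 5}; Diamond Box not p there: 2:F, 5:T. ✓
5: successors {7}; Diamond Box not p there: 7:F. ✗
7: no successors, so Diamond Diamond Box not p fails. ✗
— 1 world.
For Box Diamond Box not p:
1: successors {2}; Diamond Box not p there: 2:F. ✗
2: successors {4}; Diamond Box not p there: 4:F. ✗
4: successors {2, 5}; Diamond Box not p there: 2:F, 5:T. ✗
5: successors {7}; Diamond Box not p there: 7:F. ✗
7: no successors, so Box Diamond Box not p holds vacuously. ✓
— 1 world.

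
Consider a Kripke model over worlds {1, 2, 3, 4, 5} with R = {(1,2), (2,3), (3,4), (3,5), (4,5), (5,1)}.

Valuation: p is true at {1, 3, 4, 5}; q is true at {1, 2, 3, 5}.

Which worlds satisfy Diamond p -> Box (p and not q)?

{1}

1: Diamond p is F, Box (p and not q) is F. ✓
2: Diamond p is T, Box (p and not q) is F. ✗
3: Diamond p is T, Box (p and not q) is F. ✗
4: Diamond p is T, Box (p and not q) is F. ✗
5: Diamond p is T, Box (p and not q) is F. ✗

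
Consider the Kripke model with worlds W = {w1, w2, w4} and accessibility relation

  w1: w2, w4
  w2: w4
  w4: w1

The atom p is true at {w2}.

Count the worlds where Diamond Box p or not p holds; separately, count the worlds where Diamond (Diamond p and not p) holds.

For Diamond Box p or not p:
w1: Diamond Box p is F, not p is T. ✓
w2: Diamond Box p is F, not p is F. ✗
w4: Diamond Box p is F, not p is T. ✓
— 2 worlds.
For Diamond (Diamond p and not p):
w1: successors {w2, w4}; Diamond p and not p there: w2:F, w4:F. ✗
w2: successors {w4}; Diamond p and not p there: w4:F. ✗
w4: successors {w1}; Diamond p and not p there: w1:T. ✓
— 1 world.

2 and 1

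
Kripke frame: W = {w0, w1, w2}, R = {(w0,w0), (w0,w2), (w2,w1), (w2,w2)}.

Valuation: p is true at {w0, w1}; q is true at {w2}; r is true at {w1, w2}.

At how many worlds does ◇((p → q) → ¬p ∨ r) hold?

w0: successors {w0, w2}; (p → q) → ¬p ∨ r there: w0:T, w2:T. ✓
w1: no successors, so ◇((p → q) → ¬p ∨ r) fails. ✗
w2: successors {w1, w2}; (p → q) → ¬p ∨ r there: w1:T, w2:T. ✓
Satisfying worlds: {w0, w2}.

2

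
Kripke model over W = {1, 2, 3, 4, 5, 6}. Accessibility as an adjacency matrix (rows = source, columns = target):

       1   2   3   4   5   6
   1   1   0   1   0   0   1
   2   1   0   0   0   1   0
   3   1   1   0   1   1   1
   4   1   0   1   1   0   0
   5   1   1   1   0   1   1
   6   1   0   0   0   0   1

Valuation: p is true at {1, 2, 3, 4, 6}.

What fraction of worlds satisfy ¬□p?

1: □p is T. ✗
2: □p is F. ✓
3: □p is F. ✓
4: □p is T. ✗
5: □p is F. ✓
6: □p is T. ✗
That's 3 of 6 worlds, so 3/6 = 1/2.

1/2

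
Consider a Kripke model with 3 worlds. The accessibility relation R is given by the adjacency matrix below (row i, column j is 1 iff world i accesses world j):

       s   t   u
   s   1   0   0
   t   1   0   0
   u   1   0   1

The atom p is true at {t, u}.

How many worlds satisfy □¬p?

2

s: successors {s}; ¬p there: s:T. ✓
t: successors {s}; ¬p there: s:T. ✓
u: successors {s, u}; ¬p there: s:T, u:F. ✗
Satisfying worlds: {s, t}.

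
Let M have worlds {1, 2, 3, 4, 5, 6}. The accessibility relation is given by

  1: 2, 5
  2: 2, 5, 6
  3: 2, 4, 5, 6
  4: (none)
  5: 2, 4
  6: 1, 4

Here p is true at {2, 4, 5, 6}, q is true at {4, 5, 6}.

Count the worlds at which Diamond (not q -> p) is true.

1: successors {2, 5}; not q -> p there: 2:T, 5:T. ✓
2: successors {2, 5, 6}; not q -> p there: 2:T, 5:T, 6:T. ✓
3: successors {2, 4, 5, 6}; not q -> p there: 2:T, 4:T, 5:T, 6:T. ✓
4: no successors, so Diamond (not q -> p) fails. ✗
5: successors {2, 4}; not q -> p there: 2:T, 4:T. ✓
6: successors {1, 4}; not q -> p there: 1:F, 4:T. ✓
Satisfying worlds: {1, 2, 3, 5, 6}.

5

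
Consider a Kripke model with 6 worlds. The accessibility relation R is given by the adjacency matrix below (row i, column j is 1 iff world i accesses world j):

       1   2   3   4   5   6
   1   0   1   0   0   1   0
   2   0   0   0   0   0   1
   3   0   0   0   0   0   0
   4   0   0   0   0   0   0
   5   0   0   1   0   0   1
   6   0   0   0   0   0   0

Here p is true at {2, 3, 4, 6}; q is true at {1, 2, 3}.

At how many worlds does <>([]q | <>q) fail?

3

1: successors {2, 5}; []q | <>q there: 2:F, 5:T. ✓
2: successors {6}; []q | <>q there: 6:T. ✓
3: no successors, so <>([]q | <>q) fails. ✗
4: no successors, so <>([]q | <>q) fails. ✗
5: successors {3, 6}; []q | <>q there: 3:T, 6:T. ✓
6: no successors, so <>([]q | <>q) fails. ✗
Satisfying worlds: {1, 2, 5}.
So <>([]q | <>q) fails at the other 3 worlds.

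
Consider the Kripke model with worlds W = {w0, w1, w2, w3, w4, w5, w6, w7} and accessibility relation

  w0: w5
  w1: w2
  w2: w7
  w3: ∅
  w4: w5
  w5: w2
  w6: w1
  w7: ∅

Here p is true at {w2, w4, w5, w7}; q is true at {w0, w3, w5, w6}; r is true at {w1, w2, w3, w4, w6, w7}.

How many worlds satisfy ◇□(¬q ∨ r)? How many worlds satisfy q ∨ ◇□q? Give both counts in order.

For ◇□(¬q ∨ r):
w0: successors {w5}; □(¬q ∨ r) there: w5:T. ✓
w1: successors {w2}; □(¬q ∨ r) there: w2:T. ✓
w2: successors {w7}; □(¬q ∨ r) there: w7:T. ✓
w3: no successors, so ◇□(¬q ∨ r) fails. ✗
w4: successors {w5}; □(¬q ∨ r) there: w5:T. ✓
w5: successors {w2}; □(¬q ∨ r) there: w2:T. ✓
w6: successors {w1}; □(¬q ∨ r) there: w1:T. ✓
w7: no successors, so ◇□(¬q ∨ r) fails. ✗
— 6 worlds.
For q ∨ ◇□q:
w0: q is T, ◇□q is F. ✓
w1: q is F, ◇□q is F. ✗
w2: q is F, ◇□q is T. ✓
w3: q is T, ◇□q is F. ✓
w4: q is F, ◇□q is F. ✗
w5: q is T, ◇□q is F. ✓
w6: q is T, ◇□q is F. ✓
w7: q is F, ◇□q is F. ✗
— 5 worlds.

6 and 5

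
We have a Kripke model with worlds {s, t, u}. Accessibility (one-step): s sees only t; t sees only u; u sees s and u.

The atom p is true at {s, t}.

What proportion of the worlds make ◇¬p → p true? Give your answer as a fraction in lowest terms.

2/3

s: ◇¬p is F, p is T. ✓
t: ◇¬p is T, p is T. ✓
u: ◇¬p is T, p is F. ✗
That's 2 of 3 worlds, so 2/3.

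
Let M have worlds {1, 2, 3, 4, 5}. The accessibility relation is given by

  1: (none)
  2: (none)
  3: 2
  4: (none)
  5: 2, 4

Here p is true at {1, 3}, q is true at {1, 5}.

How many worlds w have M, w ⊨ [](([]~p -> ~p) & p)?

3

1: no successors, so [](([]~p -> ~p) & p) holds vacuously. ✓
2: no successors, so [](([]~p -> ~p) & p) holds vacuously. ✓
3: successors {2}; ([]~p -> ~p) & p there: 2:F. ✗
4: no successors, so [](([]~p -> ~p) & p) holds vacuously. ✓
5: successors {2, 4}; ([]~p -> ~p) & p there: 2:F, 4:F. ✗
Satisfying worlds: {1, 2, 4}.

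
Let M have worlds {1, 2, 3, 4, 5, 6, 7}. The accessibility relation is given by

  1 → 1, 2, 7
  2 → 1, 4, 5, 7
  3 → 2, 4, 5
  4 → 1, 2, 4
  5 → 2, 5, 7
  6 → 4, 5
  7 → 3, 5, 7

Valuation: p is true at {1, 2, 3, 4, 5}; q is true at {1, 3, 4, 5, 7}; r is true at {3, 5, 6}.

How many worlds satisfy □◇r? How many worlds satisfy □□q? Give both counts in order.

For □◇r:
1: successors {1, 2, 7}; ◇r there: 1:F, 2:T, 7:T. ✗
2: successors {1, 4, 5, 7}; ◇r there: 1:F, 4:F, 5:T, 7:T. ✗
3: successors {2, 4, 5}; ◇r there: 2:T, 4:F, 5:T. ✗
4: successors {1, 2, 4}; ◇r there: 1:F, 2:T, 4:F. ✗
5: successors {2, 5, 7}; ◇r there: 2:T, 5:T, 7:T. ✓
6: successors {4, 5}; ◇r there: 4:F, 5:T. ✗
7: successors {3, 5, 7}; ◇r there: 3:T, 5:T, 7:T. ✓
— 2 worlds.
For □□q:
1: successors {1, 2, 7}; □q there: 1:F, 2:T, 7:T. ✗
2: successors {1, 4, 5, 7}; □q there: 1:F, 4:F, 5:F, 7:T. ✗
3: successors {2, 4, 5}; □q there: 2:T, 4:F, 5:F. ✗
4: successors {1, 2, 4}; □q there: 1:F, 2:T, 4:F. ✗
5: successors {2, 5, 7}; □q there: 2:T, 5:F, 7:T. ✗
6: successors {4, 5}; □q there: 4:F, 5:F. ✗
7: successors {3, 5, 7}; □q there: 3:F, 5:F, 7:T. ✗
— 0 worlds.

2 and 0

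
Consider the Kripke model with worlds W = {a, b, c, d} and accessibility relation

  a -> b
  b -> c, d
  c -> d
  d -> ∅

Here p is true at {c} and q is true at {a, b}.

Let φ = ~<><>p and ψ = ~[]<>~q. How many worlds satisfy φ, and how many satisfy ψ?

3 and 2

For ~<><>p:
a: <><>p is T. ✗
b: <><>p is F. ✓
c: <><>p is F. ✓
d: <><>p is F. ✓
— 3 worlds.
For ~[]<>~q:
a: []<>~q is T. ✗
b: []<>~q is F. ✓
c: []<>~q is F. ✓
d: []<>~q is T. ✗
— 2 worlds.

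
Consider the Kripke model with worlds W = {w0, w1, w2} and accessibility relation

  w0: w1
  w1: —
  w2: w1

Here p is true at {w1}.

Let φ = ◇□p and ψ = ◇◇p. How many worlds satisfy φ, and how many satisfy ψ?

For ◇□p:
w0: successors {w1}; □p there: w1:T. ✓
w1: no successors, so ◇□p fails. ✗
w2: successors {w1}; □p there: w1:T. ✓
— 2 worlds.
For ◇◇p:
w0: successors {w1}; ◇p there: w1:F. ✗
w1: no successors, so ◇◇p fails. ✗
w2: successors {w1}; ◇p there: w1:F. ✗
— 0 worlds.

2 and 0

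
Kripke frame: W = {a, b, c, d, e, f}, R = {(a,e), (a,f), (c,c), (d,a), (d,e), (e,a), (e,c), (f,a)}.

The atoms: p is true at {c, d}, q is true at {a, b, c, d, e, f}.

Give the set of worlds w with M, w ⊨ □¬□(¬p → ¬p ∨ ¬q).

a: successors {e, f}; ¬□(¬p → ¬p ∨ ¬q) there: e:F, f:F. ✗
b: no successors, so □¬□(¬p → ¬p ∨ ¬q) holds vacuously. ✓
c: successors {c}; ¬□(¬p → ¬p ∨ ¬q) there: c:F. ✗
d: successors {a, e}; ¬□(¬p → ¬p ∨ ¬q) there: a:F, e:F. ✗
e: successors {a, c}; ¬□(¬p → ¬p ∨ ¬q) there: a:F, c:F. ✗
f: successors {a}; ¬□(¬p → ¬p ∨ ¬q) there: a:F. ✗

{b}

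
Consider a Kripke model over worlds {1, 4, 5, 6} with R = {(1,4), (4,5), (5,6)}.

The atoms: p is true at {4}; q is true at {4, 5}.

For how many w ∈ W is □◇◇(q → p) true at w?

2

1: successors {4}; ◇◇(q → p) there: 4:T. ✓
4: successors {5}; ◇◇(q → p) there: 5:F. ✗
5: successors {6}; ◇◇(q → p) there: 6:F. ✗
6: no successors, so □◇◇(q → p) holds vacuously. ✓
Satisfying worlds: {1, 6}.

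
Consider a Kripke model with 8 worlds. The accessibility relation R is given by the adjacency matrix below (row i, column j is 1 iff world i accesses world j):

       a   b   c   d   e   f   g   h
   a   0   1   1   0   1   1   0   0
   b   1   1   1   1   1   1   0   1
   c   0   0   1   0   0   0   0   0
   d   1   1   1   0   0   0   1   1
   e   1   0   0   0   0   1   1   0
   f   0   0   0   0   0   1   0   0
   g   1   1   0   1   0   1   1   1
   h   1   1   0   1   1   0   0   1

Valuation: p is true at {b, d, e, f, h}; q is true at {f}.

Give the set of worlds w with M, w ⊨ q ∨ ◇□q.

{a, b, e, f, g}

a: q is F, ◇□q is T. ✓
b: q is F, ◇□q is T. ✓
c: q is F, ◇□q is F. ✗
d: q is F, ◇□q is F. ✗
e: q is F, ◇□q is T. ✓
f: q is T, ◇□q is T. ✓
g: q is F, ◇□q is T. ✓
h: q is F, ◇□q is F. ✗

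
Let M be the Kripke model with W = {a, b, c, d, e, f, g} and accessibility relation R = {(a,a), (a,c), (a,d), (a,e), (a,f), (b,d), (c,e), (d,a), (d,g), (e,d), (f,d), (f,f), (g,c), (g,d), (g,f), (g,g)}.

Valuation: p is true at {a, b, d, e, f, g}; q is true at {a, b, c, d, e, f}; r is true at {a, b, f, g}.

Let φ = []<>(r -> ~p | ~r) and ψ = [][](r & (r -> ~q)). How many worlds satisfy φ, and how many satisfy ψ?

2 and 0

For []<>(r -> ~p | ~r):
a: successors {a, c, d, e, f}; <>(r -> ~p | ~r) there: a:T, c:T, d:F, e:T, f:T. ✗
b: successors {d}; <>(r -> ~p | ~r) there: d:F. ✗
c: successors {e}; <>(r -> ~p | ~r) there: e:T. ✓
d: successors {a, g}; <>(r -> ~p | ~r) there: a:T, g:T. ✓
e: successors {d}; <>(r -> ~p | ~r) there: d:F. ✗
f: successors {d, f}; <>(r -> ~p | ~r) there: d:F, f:T. ✗
g: successors {c, d, f, g}; <>(r -> ~p | ~r) there: c:T, d:F, f:T, g:T. ✗
— 2 worlds.
For [][](r & (r -> ~q)):
a: successors {a, c, d, e, f}; [](r & (r -> ~q)) there: a:F, c:F, d:F, e:F, f:F. ✗
b: successors {d}; [](r & (r -> ~q)) there: d:F. ✗
c: successors {e}; [](r & (r -> ~q)) there: e:F. ✗
d: successors {a, g}; [](r & (r -> ~q)) there: a:F, g:F. ✗
e: successors {d}; [](r & (r -> ~q)) there: d:F. ✗
f: successors {d, f}; [](r & (r -> ~q)) there: d:F, f:F. ✗
g: successors {c, d, f, g}; [](r & (r -> ~q)) there: c:F, d:F, f:F, g:F. ✗
— 0 worlds.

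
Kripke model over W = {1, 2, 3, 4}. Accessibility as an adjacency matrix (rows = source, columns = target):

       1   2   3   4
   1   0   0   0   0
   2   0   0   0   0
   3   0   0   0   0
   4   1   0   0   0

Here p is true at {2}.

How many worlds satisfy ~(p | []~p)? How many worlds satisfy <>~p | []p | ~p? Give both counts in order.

For ~(p | []~p):
1: p | []~p is T. ✗
2: p | []~p is T. ✗
3: p | []~p is T. ✗
4: p | []~p is T. ✗
— 0 worlds.
For <>~p | []p | ~p:
1: <>~p is F, []p | ~p is T. ✓
2: <>~p is F, []p | ~p is T. ✓
3: <>~p is F, []p | ~p is T. ✓
4: <>~p is T, []p | ~p is T. ✓
— 4 worlds.

0 and 4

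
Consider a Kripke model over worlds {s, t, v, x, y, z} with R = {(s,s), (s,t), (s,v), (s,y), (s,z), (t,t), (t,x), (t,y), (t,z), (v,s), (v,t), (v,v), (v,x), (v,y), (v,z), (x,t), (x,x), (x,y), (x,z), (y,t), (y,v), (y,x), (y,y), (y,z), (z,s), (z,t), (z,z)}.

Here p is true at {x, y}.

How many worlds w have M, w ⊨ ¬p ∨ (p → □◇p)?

4

s: ¬p is T, p → □◇p is T. ✓
t: ¬p is T, p → □◇p is T. ✓
v: ¬p is T, p → □◇p is T. ✓
x: ¬p is F, p → □◇p is F. ✗
y: ¬p is F, p → □◇p is F. ✗
z: ¬p is T, p → □◇p is T. ✓
Satisfying worlds: {s, t, v, z}.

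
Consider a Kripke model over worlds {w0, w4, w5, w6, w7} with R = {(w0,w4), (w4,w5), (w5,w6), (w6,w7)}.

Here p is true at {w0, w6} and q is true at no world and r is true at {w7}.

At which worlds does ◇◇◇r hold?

w0: successors {w4}; ◇◇r there: w4:F. ✗
w4: successors {w5}; ◇◇r there: w5:T. ✓
w5: successors {w6}; ◇◇r there: w6:F. ✗
w6: successors {w7}; ◇◇r there: w7:F. ✗
w7: no successors, so ◇◇◇r fails. ✗

{w4}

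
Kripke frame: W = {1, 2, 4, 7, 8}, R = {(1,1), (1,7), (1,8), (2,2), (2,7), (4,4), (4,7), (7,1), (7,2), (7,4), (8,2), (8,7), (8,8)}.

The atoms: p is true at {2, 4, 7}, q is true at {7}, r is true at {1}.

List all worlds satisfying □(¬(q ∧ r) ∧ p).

1: successors {1, 7, 8}; ¬(q ∧ r) ∧ p there: 1:F, 7:T, 8:F. ✗
2: successors {2, 7}; ¬(q ∧ r) ∧ p there: 2:T, 7:T. ✓
4: successors {4, 7}; ¬(q ∧ r) ∧ p there: 4:T, 7:T. ✓
7: successors {1, 2, 4}; ¬(q ∧ r) ∧ p there: 1:F, 2:T, 4:T. ✗
8: successors {2, 7, 8}; ¬(q ∧ r) ∧ p there: 2:T, 7:T, 8:F. ✗

{2, 4}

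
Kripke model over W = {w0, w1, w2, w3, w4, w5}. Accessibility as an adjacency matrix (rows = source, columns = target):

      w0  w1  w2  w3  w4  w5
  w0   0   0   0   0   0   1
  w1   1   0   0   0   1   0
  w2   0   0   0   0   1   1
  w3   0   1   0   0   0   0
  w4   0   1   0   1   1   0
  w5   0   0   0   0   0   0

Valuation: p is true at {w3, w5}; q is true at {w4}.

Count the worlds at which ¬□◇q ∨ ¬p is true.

4

w0: ¬□◇q is T, ¬p is T. ✓
w1: ¬□◇q is T, ¬p is T. ✓
w2: ¬□◇q is T, ¬p is T. ✓
w3: ¬□◇q is F, ¬p is F. ✗
w4: ¬□◇q is T, ¬p is T. ✓
w5: ¬□◇q is F, ¬p is F. ✗
Satisfying worlds: {w0, w1, w2, w4}.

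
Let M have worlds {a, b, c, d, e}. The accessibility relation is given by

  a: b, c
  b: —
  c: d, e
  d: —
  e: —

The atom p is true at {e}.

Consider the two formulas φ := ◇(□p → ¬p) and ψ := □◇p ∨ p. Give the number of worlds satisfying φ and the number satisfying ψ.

For ◇(□p → ¬p):
a: successors {b, c}; □p → ¬p there: b:T, c:T. ✓
b: no successors, so ◇(□p → ¬p) fails. ✗
c: successors {d, e}; □p → ¬p there: d:T, e:F. ✓
d: no successors, so ◇(□p → ¬p) fails. ✗
e: no successors, so ◇(□p → ¬p) fails. ✗
— 2 worlds.
For □◇p ∨ p:
a: □◇p is F, p is F. ✗
b: □◇p is T, p is F. ✓
c: □◇p is F, p is F. ✗
d: □◇p is T, p is F. ✓
e: □◇p is T, p is T. ✓
— 3 worlds.

2 and 3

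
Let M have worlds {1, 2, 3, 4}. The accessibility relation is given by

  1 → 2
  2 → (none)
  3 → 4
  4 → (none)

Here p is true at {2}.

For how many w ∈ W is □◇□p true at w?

2

1: successors {2}; ◇□p there: 2:F. ✗
2: no successors, so □◇□p holds vacuously. ✓
3: successors {4}; ◇□p there: 4:F. ✗
4: no successors, so □◇□p holds vacuously. ✓
Satisfying worlds: {2, 4}.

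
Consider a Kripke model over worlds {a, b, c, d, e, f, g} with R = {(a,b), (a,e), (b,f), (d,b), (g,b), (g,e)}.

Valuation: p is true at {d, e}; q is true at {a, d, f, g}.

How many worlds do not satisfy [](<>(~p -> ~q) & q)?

4

a: successors {b, e}; <>(~p -> ~q) & q there: b:F, e:F. ✗
b: successors {f}; <>(~p -> ~q) & q there: f:F. ✗
c: no successors, so [](<>(~p -> ~q) & q) holds vacuously. ✓
d: successors {b}; <>(~p -> ~q) & q there: b:F. ✗
e: no successors, so [](<>(~p -> ~q) & q) holds vacuously. ✓
f: no successors, so [](<>(~p -> ~q) & q) holds vacuously. ✓
g: successors {b, e}; <>(~p -> ~q) & q there: b:F, e:F. ✗
Satisfying worlds: {c, e, f}.
So [](<>(~p -> ~q) & q) fails at the other 4 worlds.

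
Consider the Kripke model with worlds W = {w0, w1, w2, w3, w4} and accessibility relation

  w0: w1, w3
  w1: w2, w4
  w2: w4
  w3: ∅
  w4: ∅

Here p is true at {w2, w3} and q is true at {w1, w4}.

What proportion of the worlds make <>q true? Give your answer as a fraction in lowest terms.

w0: successors {w1, w3}; q there: w1:T, w3:F. ✓
w1: successors {w2, w4}; q there: w2:F, w4:T. ✓
w2: successors {w4}; q there: w4:T. ✓
w3: no successors, so <>q fails. ✗
w4: no successors, so <>q fails. ✗
That's 3 of 5 worlds, so 3/5.

3/5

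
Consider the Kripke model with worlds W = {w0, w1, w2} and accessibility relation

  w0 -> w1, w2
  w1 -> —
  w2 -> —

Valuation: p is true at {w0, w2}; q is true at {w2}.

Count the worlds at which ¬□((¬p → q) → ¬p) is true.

w0: □((¬p → q) → ¬p) is F. ✓
w1: □((¬p → q) → ¬p) is T. ✗
w2: □((¬p → q) → ¬p) is T. ✗
Satisfying worlds: {w0}.

1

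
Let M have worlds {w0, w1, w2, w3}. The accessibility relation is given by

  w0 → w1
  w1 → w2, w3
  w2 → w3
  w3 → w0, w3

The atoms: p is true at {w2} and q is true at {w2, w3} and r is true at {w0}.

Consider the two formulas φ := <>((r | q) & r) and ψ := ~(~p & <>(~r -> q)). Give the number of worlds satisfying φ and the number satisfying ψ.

For <>((r | q) & r):
w0: successors {w1}; (r | q) & r there: w1:F. ✗
w1: successors {w2, w3}; (r | q) & r there: w2:F, w3:F. ✗
w2: successors {w3}; (r | q) & r there: w3:F. ✗
w3: successors {w0, w3}; (r | q) & r there: w0:T, w3:F. ✓
— 1 world.
For ~(~p & <>(~r -> q)):
w0: ~p & <>(~r -> q) is F. ✓
w1: ~p & <>(~r -> q) is T. ✗
w2: ~p & <>(~r -> q) is F. ✓
w3: ~p & <>(~r -> q) is T. ✗
— 2 worlds.

1 and 2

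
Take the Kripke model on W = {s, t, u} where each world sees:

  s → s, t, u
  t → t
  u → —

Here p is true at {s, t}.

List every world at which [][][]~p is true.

{u}

s: successors {s, t, u}; [][]~p there: s:F, t:F, u:T. ✗
t: successors {t}; [][]~p there: t:F. ✗
u: no successors, so [][][]~p holds vacuously. ✓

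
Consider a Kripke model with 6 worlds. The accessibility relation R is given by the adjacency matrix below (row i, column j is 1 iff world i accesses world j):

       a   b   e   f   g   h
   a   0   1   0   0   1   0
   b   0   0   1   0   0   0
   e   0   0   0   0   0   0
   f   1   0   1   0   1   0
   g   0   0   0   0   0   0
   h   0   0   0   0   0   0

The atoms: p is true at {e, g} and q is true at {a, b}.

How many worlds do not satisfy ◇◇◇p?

a: successors {b, g}; ◇◇p there: b:F, g:F. ✗
b: successors {e}; ◇◇p there: e:F. ✗
e: no successors, so ◇◇◇p fails. ✗
f: successors {a, e, g}; ◇◇p there: a:T, e:F, g:F. ✓
g: no successors, so ◇◇◇p fails. ✗
h: no successors, so ◇◇◇p fails. ✗
Satisfying worlds: {f}.
So ◇◇◇p fails at the other 5 worlds.

5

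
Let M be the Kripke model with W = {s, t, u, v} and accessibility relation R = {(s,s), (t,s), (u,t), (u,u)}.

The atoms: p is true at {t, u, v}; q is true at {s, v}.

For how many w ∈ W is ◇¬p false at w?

s: successors {s}; ¬p there: s:T. ✓
t: successors {s}; ¬p there: s:T. ✓
u: successors {t, u}; ¬p there: t:F, u:F. ✗
v: no successors, so ◇¬p fails. ✗
Satisfying worlds: {s, t}.
So ◇¬p fails at the other 2 worlds.

2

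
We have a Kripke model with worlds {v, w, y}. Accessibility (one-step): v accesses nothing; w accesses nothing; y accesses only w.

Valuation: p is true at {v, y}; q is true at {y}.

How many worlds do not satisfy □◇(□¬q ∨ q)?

1

v: no successors, so □◇(□¬q ∨ q) holds vacuously. ✓
w: no successors, so □◇(□¬q ∨ q) holds vacuously. ✓
y: successors {w}; ◇(□¬q ∨ q) there: w:F. ✗
Satisfying worlds: {v, w}.
So □◇(□¬q ∨ q) fails at the other 1 world.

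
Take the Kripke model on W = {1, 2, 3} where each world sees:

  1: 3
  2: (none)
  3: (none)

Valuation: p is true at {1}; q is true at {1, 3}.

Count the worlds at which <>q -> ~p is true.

2

1: <>q is T, ~p is F. ✗
2: <>q is F, ~p is T. ✓
3: <>q is F, ~p is T. ✓
Satisfying worlds: {2, 3}.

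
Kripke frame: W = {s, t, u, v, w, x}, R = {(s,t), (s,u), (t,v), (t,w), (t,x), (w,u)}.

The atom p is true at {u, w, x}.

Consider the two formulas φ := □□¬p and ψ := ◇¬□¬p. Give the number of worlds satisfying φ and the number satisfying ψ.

For □□¬p:
s: successors {t, u}; □¬p there: t:F, u:T. ✗
t: successors {v, w, x}; □¬p there: v:T, w:F, x:T. ✗
u: no successors, so □□¬p holds vacuously. ✓
v: no successors, so □□¬p holds vacuously. ✓
w: successors {u}; □¬p there: u:T. ✓
x: no successors, so □□¬p holds vacuously. ✓
— 4 worlds.
For ◇¬□¬p:
s: successors {t, u}; ¬□¬p there: t:T, u:F. ✓
t: successors {v, w, x}; ¬□¬p there: v:F, w:T, x:F. ✓
u: no successors, so ◇¬□¬p fails. ✗
v: no successors, so ◇¬□¬p fails. ✗
w: successors {u}; ¬□¬p there: u:F. ✗
x: no successors, so ◇¬□¬p fails. ✗
— 2 worlds.

4 and 2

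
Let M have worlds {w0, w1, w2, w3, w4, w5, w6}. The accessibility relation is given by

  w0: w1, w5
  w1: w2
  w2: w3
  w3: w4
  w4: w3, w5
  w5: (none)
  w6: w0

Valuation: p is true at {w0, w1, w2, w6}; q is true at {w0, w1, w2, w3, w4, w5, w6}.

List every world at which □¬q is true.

{w5}

w0: successors {w1, w5}; ¬q there: w1:F, w5:F. ✗
w1: successors {w2}; ¬q there: w2:F. ✗
w2: successors {w3}; ¬q there: w3:F. ✗
w3: successors {w4}; ¬q there: w4:F. ✗
w4: successors {w3, w5}; ¬q there: w3:F, w5:F. ✗
w5: no successors, so □¬q holds vacuously. ✓
w6: successors {w0}; ¬q there: w0:F. ✗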